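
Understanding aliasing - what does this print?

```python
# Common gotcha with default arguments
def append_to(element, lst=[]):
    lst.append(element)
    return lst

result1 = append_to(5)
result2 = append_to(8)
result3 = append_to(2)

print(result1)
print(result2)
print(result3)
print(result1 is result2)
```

Key concept: mutable default argument gotcha.
Step by step:
`result1 = append_to(5)` → result1 = [5]
`result2 = append_to(8)` → result1 = [5, 8] (same object as result2); result2 = [5, 8] (same object as result1)
`result3 = append_to(2)` → result1 = [5, 8, 2] (same object as result2, result3); result2 = [5, 8, 2] (same object as result1, result3); result3 = [5, 8, 2] (same object as result1, result2)
`print(result1)` → prints [5, 8, 2]
`print(result2)` → prints [5, 8, 2]
`print(result3)` → prints [5, 8, 2]
`print(result1 is result2)` → prints True

Answer:
[5, 8, 2]
[5, 8, 2]
[5, 8, 2]
True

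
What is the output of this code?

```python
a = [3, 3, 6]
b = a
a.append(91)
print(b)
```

Key concept: basic list aliasing.
Step by step:
`a = [3, 3, 6]` → a = [3, 3, 6]
`b = a` → b = [3, 3, 6] (same object as a)
`a.append(91)` → a = [3, 3, 6, 91] (same object as b); b = [3, 3, 6, 91] (same object as a)
`print(b)` → prints [3, 3, 6, 91]

Answer: [3, 3, 6, 91]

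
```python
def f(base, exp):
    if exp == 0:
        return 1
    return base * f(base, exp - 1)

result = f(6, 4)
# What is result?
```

f(6, 4) = 6 * 6 * 6 * 6 = 1296

Answer: 1296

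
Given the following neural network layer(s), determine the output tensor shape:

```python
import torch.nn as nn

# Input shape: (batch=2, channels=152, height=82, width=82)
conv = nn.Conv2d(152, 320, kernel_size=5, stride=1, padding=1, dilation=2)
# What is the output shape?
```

Input: (2, 152, 82, 82) -> Output: (2, 320, 76, 76)

Answer: (2, 320, 76, 76)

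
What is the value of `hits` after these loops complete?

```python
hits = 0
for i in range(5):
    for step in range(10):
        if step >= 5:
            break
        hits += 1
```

Inner breaks at 5, outer runs 5 times
`hits` takes the values: 0 → 1 → 2 → 3 → 4 → 5 → 6 → 7 → 8 → 9 → 10 → 11 → 12 → 13 → 14 → 15 → 16 → 17 → 18 → 19 → 20 → 21 → 22 → 23 → 24 → 25

Answer: 25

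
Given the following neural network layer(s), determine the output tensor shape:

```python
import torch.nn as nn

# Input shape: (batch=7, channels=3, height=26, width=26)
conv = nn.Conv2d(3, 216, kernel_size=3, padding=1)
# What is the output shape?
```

Input: (7, 3, 26, 26) -> Output: (7, 216, 26, 26)

Answer: (7, 216, 26, 26)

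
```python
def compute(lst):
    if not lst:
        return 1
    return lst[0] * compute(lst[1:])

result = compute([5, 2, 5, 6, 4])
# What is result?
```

Product over [5, 2, 5, 6, 4] = 5 * 2 * 5 * 6 * 4 = 1200

Answer: 1200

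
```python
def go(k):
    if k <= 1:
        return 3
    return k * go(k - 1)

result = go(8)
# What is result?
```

go(8) = 8 * 7 * 6 * 5 * 4 * 3 * 2 * 3 = 120960

Answer: 120960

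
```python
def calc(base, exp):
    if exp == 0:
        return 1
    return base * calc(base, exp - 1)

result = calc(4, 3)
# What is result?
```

calc(4, 3) = 4 * 4 * 4 = 64

Answer: 64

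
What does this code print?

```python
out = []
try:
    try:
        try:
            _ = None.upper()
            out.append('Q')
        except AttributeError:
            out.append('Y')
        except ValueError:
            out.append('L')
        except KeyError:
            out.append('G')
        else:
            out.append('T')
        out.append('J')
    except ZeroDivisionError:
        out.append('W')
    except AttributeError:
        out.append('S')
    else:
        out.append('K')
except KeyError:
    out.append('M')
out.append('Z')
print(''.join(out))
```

Execution trace: 'Y' (inner except AttributeError) → 'J' (try body, no exception) → 'K' (else) → 'Z' (after the try/except). Output: YJKZ

Answer: YJKZ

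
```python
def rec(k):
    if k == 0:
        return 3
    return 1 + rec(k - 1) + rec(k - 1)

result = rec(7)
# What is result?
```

rec(k) = 1 + 2·rec(k-1), rec(0)=3. Closed form: (3+1)·2^7 - 1 = 511.

Answer: 511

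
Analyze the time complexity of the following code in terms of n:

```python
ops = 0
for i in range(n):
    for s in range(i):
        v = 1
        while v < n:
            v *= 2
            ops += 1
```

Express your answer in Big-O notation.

Each loop level contributes: n × n × log n. Multiplying the contributions gives O(n^2 log n).

Answer: O(n^2 log n)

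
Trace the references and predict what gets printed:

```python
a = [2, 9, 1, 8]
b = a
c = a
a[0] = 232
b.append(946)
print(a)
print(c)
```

Key concept: multiple aliases.
Step by step:
`a = [2, 9, 1, 8]` → a = [2, 9, 1, 8]
`b = a` → b = [2, 9, 1, 8] (same object as a)
`c = a` → c = [2, 9, 1, 8] (same object as a, b)
`a[0] = 232` → a = [232, 9, 1, 8] (same object as b, c); b = [232, 9, 1, 8] (same object as a, c); c = [232, 9, 1, 8] (same object as a, b)
`b.append(946)` → a = [232, 9, 1, 8, 946] (same object as b, c); b = [232, 9, 1, 8, 946] (same object as a, c); c = [232, 9, 1, 8, 946] (same object as a, b)
`print(a)` → prints [232, 9, 1, 8, 946]
`print(c)` → prints [232, 9, 1, 8, 946]

Answer:
[232, 9, 1, 8, 946]
[232, 9, 1, 8, 946]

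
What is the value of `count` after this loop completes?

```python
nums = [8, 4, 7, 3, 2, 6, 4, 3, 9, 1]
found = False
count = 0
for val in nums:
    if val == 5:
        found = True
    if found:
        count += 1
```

Count elements after first 5 in [8, 4, 7, 3, 2, 6, 4, 3, 9, 1]
`count` takes the values: 0

Answer: 0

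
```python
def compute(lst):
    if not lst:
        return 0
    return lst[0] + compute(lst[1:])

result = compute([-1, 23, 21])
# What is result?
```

(-1) + 23 + 21 + 0 = 43

Answer: 43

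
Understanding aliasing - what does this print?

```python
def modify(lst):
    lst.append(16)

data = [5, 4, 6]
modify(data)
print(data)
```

Key concept: function modifies passed list.
Step by step:
`data = [5, 4, 6]` → data = [5, 4, 6]
`modify(data)` → data = [5, 4, 6, 16]
`print(data)` → prints [5, 4, 6, 16]

Answer: [5, 4, 6, 16]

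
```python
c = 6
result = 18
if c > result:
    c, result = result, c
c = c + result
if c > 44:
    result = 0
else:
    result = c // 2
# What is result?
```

Trace:
`c = 6` → c = 6
`result = 18` → result = 18
`if c > result: ...` → c > result is False → no variable changes
`c = c + result` → c = 24
`if c > 44: ...` → c > 44 is False, take else branch → result = 12
So result = 12

Answer: 12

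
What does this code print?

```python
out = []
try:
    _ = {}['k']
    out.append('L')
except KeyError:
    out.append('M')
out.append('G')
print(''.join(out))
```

Execution trace: 'M' (except KeyError) → 'G' (after the try/except). Output: MG

Answer: MG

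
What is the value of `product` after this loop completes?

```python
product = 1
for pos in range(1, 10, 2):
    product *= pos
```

Product of 1, 3, 5, ... up to 9
`product` takes the values: 1 → 3 → 15 → 105 → 945

Answer: 945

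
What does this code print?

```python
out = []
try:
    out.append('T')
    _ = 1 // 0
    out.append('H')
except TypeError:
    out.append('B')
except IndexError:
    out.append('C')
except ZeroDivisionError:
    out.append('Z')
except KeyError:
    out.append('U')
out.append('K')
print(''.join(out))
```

Execution trace: 'T' (try body) → 'Z' (except ZeroDivisionError) → 'K' (after the try/except). Output: TZK

Answer: TZK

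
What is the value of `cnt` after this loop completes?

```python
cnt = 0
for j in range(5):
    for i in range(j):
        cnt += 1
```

Triangle number: 0+1+2+...+4
`cnt` takes the values: 0 → 1 → 2 → 3 → 4 → 5 → 6 → 7 → 8 → 9 → 10

Answer: 10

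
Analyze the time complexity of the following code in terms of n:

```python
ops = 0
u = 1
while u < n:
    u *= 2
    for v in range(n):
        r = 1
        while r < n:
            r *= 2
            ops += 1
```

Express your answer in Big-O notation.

Each loop level contributes: log n × n × log n. Multiplying the contributions gives O(n log² n).

Answer: O(n log² n)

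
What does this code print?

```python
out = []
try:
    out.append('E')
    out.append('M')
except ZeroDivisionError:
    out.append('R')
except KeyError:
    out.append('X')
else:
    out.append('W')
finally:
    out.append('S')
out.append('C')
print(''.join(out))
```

Execution trace: 'E' (try body) → 'M' (try body, no exception) → 'W' (else) → 'S' (finally) → 'C' (after the try/except). Output: EMWSC

Answer: EMWSC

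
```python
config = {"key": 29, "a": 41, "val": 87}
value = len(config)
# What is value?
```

Trace:
`config = {"key": 29, "a": 41, "val": 87}` → config = {'key': 29, 'a': 41, 'val': 87}
`value = len(config)` → value = 3
So value = 3

Answer: 3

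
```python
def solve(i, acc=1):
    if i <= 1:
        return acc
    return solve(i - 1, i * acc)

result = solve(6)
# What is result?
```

Accumulator trace (n, acc): (6, 1) -> (5, 6) -> (4, 30) -> (3, 120) -> (2, 360) -> (1, 720) -> return 720

Answer: 720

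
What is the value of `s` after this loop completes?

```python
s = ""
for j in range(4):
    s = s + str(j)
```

Concatenate digits 0 to 3
`s` takes the values: "" → "0" → "01" → "012" → "0123"

Answer: "0123"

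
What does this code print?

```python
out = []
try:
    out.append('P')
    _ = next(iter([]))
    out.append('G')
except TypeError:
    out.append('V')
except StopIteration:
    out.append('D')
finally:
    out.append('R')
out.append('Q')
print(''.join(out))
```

Execution trace: 'P' (try body) → 'D' (except StopIteration) → 'R' (finally) → 'Q' (after the try/except). Output: PDRQ

Answer: PDRQ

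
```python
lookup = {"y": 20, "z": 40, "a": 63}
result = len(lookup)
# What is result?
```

Trace:
`lookup = {"y": 20, "z": 40, "a": 63}` → lookup = {'y': 20, 'z': 40, 'a': 63}
`result = len(lookup)` → result = 3
So result = 3

Answer: 3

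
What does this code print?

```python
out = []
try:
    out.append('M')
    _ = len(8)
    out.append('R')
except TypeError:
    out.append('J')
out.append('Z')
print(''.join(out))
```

Execution trace: 'M' (try body) → 'J' (except TypeError) → 'Z' (after the try/except). Output: MJZ

Answer: MJZ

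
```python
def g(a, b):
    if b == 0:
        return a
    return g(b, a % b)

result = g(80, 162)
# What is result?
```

g(80, 162) -> g(162, 80) -> g(80, 2) -> g(2, 0) -> 2

Answer: 2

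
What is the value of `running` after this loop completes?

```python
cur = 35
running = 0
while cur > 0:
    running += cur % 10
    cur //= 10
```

Sum digits of 35
`running` takes the values: 0 → 5 → 8

Answer: 8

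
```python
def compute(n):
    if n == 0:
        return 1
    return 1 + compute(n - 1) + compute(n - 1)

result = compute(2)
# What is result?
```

compute(n) = 1 + 2·compute(n-1), compute(0)=1. Closed form: (1+1)·2^2 - 1 = 7.

Answer: 7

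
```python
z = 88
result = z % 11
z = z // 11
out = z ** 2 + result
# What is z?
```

Trace:
`z = 88` → z = 88
`result = z % 11` → result = 0
`z = z // 11` → z = 8
`out = z ** 2 + result` → out = 64
So z = 8

Answer: 8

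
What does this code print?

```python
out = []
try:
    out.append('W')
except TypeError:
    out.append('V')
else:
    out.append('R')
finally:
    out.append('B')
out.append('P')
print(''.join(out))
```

Execution trace: 'W' (try body, no exception) → 'R' (else) → 'B' (finally) → 'P' (after the try/except). Output: WRBP

Answer: WRBP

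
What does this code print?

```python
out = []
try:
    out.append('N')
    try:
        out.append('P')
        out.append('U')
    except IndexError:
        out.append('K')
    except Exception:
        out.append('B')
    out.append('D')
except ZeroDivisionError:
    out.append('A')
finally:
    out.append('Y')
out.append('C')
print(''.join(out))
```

Execution trace: 'N' (try body) → 'P' (inner try body) → 'U' (inner try body, no exception) → 'D' (try body, no exception) → 'Y' (finally) → 'C' (after the try/except). Output: NPUDYC

Answer: NPUDYC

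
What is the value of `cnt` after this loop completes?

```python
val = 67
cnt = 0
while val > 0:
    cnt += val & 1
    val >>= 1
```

Count set bits in 67 (binary: 0b1000011)
`cnt` takes the values: 0 → 1 → 2 → 3

Answer: 3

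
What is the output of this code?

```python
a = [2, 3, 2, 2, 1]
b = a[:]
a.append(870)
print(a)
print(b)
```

Key concept: slice [:] creates copy.
Step by step:
`a = [2, 3, 2, 2, 1]` → a = [2, 3, 2, 2, 1]
`b = a[:]` → b = [2, 3, 2, 2, 1]
`a.append(870)` → a = [2, 3, 2, 2, 1, 870]
`print(a)` → prints [2, 3, 2, 2, 1, 870]
`print(b)` → prints [2, 3, 2, 2, 1]

Answer:
[2, 3, 2, 2, 1, 870]
[2, 3, 2, 2, 1]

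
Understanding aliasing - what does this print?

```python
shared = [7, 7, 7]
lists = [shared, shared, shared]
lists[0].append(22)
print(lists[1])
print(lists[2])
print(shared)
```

Key concept: list of same reference.
Step by step:
`shared = [7, 7, 7]` → shared = [7, 7, 7]
`lists = [shared, shared, shared]` → lists = [[7, 7, 7], [7, 7, 7], [7, 7, 7]]
`lists[0].append(22)` → shared = [7, 7, 7, 22]; lists = [[7, 7, 7, 22], [7, 7, 7, 22], [7, 7, 7, 22]]
`print(lists[1])` → prints [7, 7, 7, 22]
`print(lists[2])` → prints [7, 7, 7, 22]
`print(shared)` → prints [7, 7, 7, 22]

Answer:
[7, 7, 7, 22]
[7, 7, 7, 22]
[7, 7, 7, 22]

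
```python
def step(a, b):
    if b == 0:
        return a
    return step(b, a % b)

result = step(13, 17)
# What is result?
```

step(13, 17) -> step(17, 13) -> step(13, 4) -> step(4, 1) -> step(1, 0) -> 1

Answer: 1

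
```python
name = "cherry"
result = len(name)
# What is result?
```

Trace:
`name = "cherry"` → name = 'cherry'
`result = len(name)` → result = 6
So result = 6

Answer: 6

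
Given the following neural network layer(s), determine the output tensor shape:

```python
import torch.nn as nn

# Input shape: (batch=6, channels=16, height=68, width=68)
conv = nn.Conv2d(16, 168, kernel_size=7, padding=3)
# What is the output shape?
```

Input: (6, 16, 68, 68) -> Output: (6, 168, 68, 68)

Answer: (6, 168, 68, 68)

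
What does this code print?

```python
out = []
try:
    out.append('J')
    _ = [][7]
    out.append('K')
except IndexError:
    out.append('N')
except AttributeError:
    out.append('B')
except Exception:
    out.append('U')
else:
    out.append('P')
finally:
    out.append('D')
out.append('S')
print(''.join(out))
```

Execution trace: 'J' (try body) → 'N' (except IndexError) → 'D' (finally) → 'S' (after the try/except). Output: JNDS

Answer: JNDS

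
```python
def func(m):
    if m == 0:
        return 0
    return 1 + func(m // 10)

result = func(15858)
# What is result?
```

Count of digits of 15858: 5

Answer: 5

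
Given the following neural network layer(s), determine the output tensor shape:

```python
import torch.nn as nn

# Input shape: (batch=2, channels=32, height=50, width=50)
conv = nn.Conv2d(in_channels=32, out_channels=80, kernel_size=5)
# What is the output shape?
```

Input: (2, 32, 50, 50) -> Output: (2, 80, 46, 46)

Answer: (2, 80, 46, 46)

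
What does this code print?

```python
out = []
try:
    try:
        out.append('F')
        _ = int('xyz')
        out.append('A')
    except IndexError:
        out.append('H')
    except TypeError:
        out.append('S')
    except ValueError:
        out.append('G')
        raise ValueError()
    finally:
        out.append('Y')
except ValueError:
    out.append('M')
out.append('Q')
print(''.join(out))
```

Execution trace: 'F' (inner try body) → 'G' (inner except ValueError) → 'Y' (inner finally) → 'M' (outer except ValueError) → 'Q' (after the try/except). Output: FGYMQ

Answer: FGYMQ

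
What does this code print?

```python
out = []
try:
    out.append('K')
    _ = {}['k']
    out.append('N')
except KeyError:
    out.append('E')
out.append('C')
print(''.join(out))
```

Execution trace: 'K' (try body) → 'E' (except KeyError) → 'C' (after the try/except). Output: KEC

Answer: KEC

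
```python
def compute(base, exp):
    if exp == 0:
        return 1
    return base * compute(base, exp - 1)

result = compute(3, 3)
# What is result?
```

compute(3, 3) = 3 * 3 * 3 = 27

Answer: 27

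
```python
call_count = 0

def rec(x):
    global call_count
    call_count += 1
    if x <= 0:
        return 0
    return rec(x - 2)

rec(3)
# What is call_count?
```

Linear recursion stepping by 2: 3 calls from x=3 down to ≤0.

Answer: 3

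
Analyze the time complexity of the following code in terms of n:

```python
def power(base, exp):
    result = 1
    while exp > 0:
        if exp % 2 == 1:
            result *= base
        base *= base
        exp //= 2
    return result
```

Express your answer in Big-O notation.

This is Exponentiation by squaring. Time complexity: O(log n).

Answer: O(log n)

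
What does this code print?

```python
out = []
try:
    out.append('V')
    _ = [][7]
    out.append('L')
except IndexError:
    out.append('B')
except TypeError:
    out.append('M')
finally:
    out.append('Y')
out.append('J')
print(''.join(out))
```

Execution trace: 'V' (try body) → 'B' (except IndexError) → 'Y' (finally) → 'J' (after the try/except). Output: VBYJ

Answer: VBYJ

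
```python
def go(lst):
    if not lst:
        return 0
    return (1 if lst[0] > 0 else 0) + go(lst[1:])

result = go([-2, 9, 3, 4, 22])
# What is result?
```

Count of positive elements in [-2, 9, 3, 4, 22] = 4

Answer: 4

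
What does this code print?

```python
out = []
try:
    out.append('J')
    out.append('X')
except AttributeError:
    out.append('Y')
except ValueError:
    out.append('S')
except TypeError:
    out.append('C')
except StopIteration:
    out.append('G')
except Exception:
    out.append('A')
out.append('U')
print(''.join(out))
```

Execution trace: 'J' (try body) → 'X' (try body, no exception) → 'U' (after the try/except). Output: JXU

Answer: JXU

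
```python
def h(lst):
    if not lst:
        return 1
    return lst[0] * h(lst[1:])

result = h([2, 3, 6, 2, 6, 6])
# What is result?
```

Product over [2, 3, 6, 2, 6, 6] = 2 * 3 * 6 * 2 * 6 * 6 = 2592

Answer: 2592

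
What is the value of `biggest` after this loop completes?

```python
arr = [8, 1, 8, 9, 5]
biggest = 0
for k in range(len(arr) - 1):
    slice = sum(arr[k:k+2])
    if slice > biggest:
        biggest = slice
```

Max sum of 2-element window in [8, 1, 8, 9, 5]
`biggest` takes the values: 0 → 9 → 17

Answer: 17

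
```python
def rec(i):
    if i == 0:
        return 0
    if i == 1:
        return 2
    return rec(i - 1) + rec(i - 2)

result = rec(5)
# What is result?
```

Build up from base cases: rec(0)=0, rec(1)=2, rec(2)=2, rec(3)=4, rec(4)=6, rec(5)=10

Answer: 10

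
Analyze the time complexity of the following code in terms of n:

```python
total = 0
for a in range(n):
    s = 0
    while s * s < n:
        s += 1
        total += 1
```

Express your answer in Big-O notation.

Each loop level contributes: n × √n. Multiplying the contributions gives O(n√n).

Answer: O(n√n)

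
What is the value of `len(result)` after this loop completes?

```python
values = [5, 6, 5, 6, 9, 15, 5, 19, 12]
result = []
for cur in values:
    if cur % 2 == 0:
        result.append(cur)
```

Count even numbers in [5, 6, 5, 6, 9, 15, 5, 19, 12]
`result` takes the values: [] → [6] → [6, 6] → [6, 6, 12]
So `len(result)` = 3

Answer: 3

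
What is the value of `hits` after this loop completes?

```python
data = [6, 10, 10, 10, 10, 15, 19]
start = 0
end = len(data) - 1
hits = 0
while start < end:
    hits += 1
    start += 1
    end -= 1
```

Iterations until pointers meet (list length 7)
`hits` takes the values: 0 → 1 → 2 → 3

Answer: 3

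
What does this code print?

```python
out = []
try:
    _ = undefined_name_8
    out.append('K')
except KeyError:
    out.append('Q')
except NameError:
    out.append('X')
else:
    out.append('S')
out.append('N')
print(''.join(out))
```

Execution trace: 'X' (except NameError) → 'N' (after the try/except). Output: XN

Answer: XN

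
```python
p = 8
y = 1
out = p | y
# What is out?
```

Trace:
`p = 8` → p = 8
`y = 1` → y = 1
`out = p | y` → out = 9
So out = 9

Answer: 9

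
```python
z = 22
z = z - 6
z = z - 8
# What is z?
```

Trace:
`z = 22` → z = 22
`z = z - 6` → z = 16
`z = z - 8` → z = 8
So z = 8

Answer: 8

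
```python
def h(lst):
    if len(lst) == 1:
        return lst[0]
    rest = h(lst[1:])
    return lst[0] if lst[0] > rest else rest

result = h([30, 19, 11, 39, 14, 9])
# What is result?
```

Recursive max over [30, 19, 11, 39, 14, 9] = 39

Answer: 39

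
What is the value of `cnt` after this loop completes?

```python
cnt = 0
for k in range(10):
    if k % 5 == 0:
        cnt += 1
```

Count numbers divisible by 5 in range(10)
`cnt` takes the values: 0 → 1 → 2

Answer: 2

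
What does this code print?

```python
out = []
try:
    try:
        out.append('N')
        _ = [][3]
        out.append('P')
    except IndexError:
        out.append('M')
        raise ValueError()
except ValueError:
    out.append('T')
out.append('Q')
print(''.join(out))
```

Execution trace: 'N' (inner try body) → 'M' (inner except IndexError) → 'T' (outer except ValueError) → 'Q' (after the try/except). Output: NMTQ

Answer: NMTQ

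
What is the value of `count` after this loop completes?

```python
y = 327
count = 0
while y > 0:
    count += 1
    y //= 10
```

Count digits by repeated division by 10
`count` takes the values: 0 → 1 → 2 → 3

Answer: 3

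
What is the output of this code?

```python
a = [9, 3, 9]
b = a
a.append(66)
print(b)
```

Key concept: basic list aliasing.
Step by step:
`a = [9, 3, 9]` → a = [9, 3, 9]
`b = a` → b = [9, 3, 9] (same object as a)
`a.append(66)` → a = [9, 3, 9, 66] (same object as b); b = [9, 3, 9, 66] (same object as a)
`print(b)` → prints [9, 3, 9, 66]

Answer: [9, 3, 9, 66]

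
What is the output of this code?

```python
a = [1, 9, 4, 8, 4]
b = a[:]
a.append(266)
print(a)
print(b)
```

Key concept: slice [:] creates copy.
Step by step:
`a = [1, 9, 4, 8, 4]` → a = [1, 9, 4, 8, 4]
`b = a[:]` → b = [1, 9, 4, 8, 4]
`a.append(266)` → a = [1, 9, 4, 8, 4, 266]
`print(a)` → prints [1, 9, 4, 8, 4, 266]
`print(b)` → prints [1, 9, 4, 8, 4]

Answer:
[1, 9, 4, 8, 4, 266]
[1, 9, 4, 8, 4]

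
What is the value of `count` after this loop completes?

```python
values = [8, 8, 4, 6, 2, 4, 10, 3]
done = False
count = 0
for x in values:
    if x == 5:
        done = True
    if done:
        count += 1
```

Count elements after first 5 in [8, 8, 4, 6, 2, 4, 10, 3]
`count` takes the values: 0

Answer: 0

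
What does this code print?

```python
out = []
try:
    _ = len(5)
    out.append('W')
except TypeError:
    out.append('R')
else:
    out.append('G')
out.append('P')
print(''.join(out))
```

Execution trace: 'R' (except TypeError) → 'P' (after the try/except). Output: RP

Answer: RP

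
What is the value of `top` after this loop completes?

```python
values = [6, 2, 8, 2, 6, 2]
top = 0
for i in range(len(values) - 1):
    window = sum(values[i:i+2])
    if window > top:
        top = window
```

Max sum of 2-element window in [6, 2, 8, 2, 6, 2]
`top` takes the values: 0 → 8 → 10

Answer: 10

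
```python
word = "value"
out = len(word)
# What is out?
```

Trace:
`word = "value"` → word = 'value'
`out = len(word)` → out = 5
So out = 5

Answer: 5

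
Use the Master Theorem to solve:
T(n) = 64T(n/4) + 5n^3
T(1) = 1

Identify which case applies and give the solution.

a=64, b=4, f(n)=5n^3. log_4(64) = 3. Since c=3 = 3, Case 2 applies: T(n) = Θ(n^log_b(a) · log n) = O(n^3 log n).

Answer: O(n^3 log n) - Case 2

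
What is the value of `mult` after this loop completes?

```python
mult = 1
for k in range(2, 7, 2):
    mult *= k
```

Product of even numbers 2 to 6
`mult` takes the values: 1 → 2 → 8 → 48

Answer: 48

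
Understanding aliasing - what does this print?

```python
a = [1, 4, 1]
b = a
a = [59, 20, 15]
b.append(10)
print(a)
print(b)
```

Key concept: rebinding vs mutation: a is rebound to a new list, b still points at the original.
Step by step:
`a = [1, 4, 1]` → a = [1, 4, 1]
`b = a` → b = [1, 4, 1] (same object as a)
`a = [59, 20, 15]` → a = [59, 20, 15]
`b.append(10)` → b = [1, 4, 1, 10]
`print(a)` → prints [59, 20, 15]
`print(b)` → prints [1, 4, 1, 10]

Answer:
[59, 20, 15]
[1, 4, 1, 10]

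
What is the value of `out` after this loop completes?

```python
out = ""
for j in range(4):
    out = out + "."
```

Repeat '.' 4 times
`out` takes the values: "" → "." → ".." → "..." → "...."

Answer: "...."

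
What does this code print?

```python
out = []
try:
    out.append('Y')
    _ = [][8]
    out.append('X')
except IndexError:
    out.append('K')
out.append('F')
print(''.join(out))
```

Execution trace: 'Y' (try body) → 'K' (except IndexError) → 'F' (after the try/except). Output: YKF

Answer: YKF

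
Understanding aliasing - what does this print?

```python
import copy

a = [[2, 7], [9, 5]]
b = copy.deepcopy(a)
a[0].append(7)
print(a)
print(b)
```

Key concept: deep copy is fully independent.
Step by step:
`a = [[2, 7], [9, 5]]` → a = [[2, 7], [9, 5]]
`b = copy.deepcopy(a)` → b = [[2, 7], [9, 5]]
`a[0].append(7)` → a = [[2, 7, 7], [9, 5]]
`print(a)` → prints [[2, 7, 7], [9, 5]]
`print(b)` → prints [[2, 7], [9, 5]]

Answer:
[[2, 7, 7], [9, 5]]
[[2, 7], [9, 5]]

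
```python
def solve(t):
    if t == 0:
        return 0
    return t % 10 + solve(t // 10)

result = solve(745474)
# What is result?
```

Sum of digits of 745474: 4 + 7 + 4 + 5 + 4 + 7 = 31

Answer: 31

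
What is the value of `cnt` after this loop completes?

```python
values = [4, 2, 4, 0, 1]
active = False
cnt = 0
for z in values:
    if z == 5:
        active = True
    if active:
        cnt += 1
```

Count elements after first 5 in [4, 2, 4, 0, 1]
`cnt` takes the values: 0

Answer: 0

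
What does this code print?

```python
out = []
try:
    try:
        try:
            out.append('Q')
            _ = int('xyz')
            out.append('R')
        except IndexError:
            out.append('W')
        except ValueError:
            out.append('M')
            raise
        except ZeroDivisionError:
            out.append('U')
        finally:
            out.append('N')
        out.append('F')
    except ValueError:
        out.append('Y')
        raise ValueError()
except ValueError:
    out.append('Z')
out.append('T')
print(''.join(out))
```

Execution trace: 'Q' (inner try body) → 'M' (inner except ValueError) → 'N' (inner finally) → 'Y' (except ValueError) → 'Z' (outer except ValueError) → 'T' (after the try/except). Output: QMNYZT

Answer: QMNYZT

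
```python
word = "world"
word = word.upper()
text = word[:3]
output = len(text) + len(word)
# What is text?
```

Trace:
`word = "world"` → word = 'world'
`word = word.upper()` → word = 'WORLD'
`text = word[:3]` → text = 'WOR'
`output = len(text) + len(word)` → output = 8
So text = 'WOR'

Answer: 'WOR'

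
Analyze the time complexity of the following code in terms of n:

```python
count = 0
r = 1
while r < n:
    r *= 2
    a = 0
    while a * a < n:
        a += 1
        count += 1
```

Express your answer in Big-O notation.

Each loop level contributes: log n × √n. Multiplying the contributions gives O(√n log n).

Answer: O(√n log n)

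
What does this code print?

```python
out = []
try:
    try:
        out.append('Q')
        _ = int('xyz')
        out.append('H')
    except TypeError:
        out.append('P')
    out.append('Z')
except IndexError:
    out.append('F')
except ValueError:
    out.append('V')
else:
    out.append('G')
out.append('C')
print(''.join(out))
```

Execution trace: 'Q' (inner try body) → 'V' (except ValueError) → 'C' (after the try/except). Output: QVC

Answer: QVC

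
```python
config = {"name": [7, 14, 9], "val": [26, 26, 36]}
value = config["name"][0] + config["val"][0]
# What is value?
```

Trace:
`config = {"name": [7, 14, 9], "val": [26, 26, 36]}` → config = {'name': [7, 14, 9], 'val': [26, 26, 36]}
`value = config["name"][0] + config["val"][0]` → value = 33
So value = 33

Answer: 33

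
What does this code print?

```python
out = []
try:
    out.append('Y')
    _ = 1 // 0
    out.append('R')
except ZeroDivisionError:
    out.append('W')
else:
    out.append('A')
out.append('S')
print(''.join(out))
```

Execution trace: 'Y' (try body) → 'W' (except ZeroDivisionError) → 'S' (after the try/except). Output: YWS

Answer: YWS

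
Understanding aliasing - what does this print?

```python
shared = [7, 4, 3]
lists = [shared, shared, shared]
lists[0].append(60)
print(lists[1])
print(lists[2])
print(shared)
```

Key concept: list of same reference.
Step by step:
`shared = [7, 4, 3]` → shared = [7, 4, 3]
`lists = [shared, shared, shared]` → lists = [[7, 4, 3], [7, 4, 3], [7, 4, 3]]
`lists[0].append(60)` → shared = [7, 4, 3, 60]; lists = [[7, 4, 3, 60], [7, 4, 3, 60], [7, 4, 3, 60]]
`print(lists[1])` → prints [7, 4, 3, 60]
`print(lists[2])` → prints [7, 4, 3, 60]
`print(shared)` → prints [7, 4, 3, 60]

Answer:
[7, 4, 3, 60]
[7, 4, 3, 60]
[7, 4, 3, 60]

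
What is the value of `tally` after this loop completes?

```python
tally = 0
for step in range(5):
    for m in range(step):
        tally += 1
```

Triangle number: 0+1+2+...+4
`tally` takes the values: 0 → 1 → 2 → 3 → 4 → 5 → 6 → 7 → 8 → 9 → 10

Answer: 10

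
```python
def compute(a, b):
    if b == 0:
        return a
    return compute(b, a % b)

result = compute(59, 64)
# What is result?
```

compute(59, 64) -> compute(64, 59) -> compute(59, 5) -> compute(5, 4) -> compute(4, 1) -> compute(1, 0) -> 1

Answer: 1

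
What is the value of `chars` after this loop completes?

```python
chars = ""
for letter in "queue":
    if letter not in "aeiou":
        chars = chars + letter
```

Remove vowels from 'queue'
`chars` takes the values: "" → "q"

Answer: "q"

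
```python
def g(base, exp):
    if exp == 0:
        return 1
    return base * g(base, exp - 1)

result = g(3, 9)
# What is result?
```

g(3, 9) = 3 * 3 * 3 * 3 * 3 * 3 * 3 * 3 * 3 = 19683

Answer: 19683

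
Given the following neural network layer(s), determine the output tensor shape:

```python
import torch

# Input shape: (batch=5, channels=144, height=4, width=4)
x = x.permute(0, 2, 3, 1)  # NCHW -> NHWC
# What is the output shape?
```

Input: (5, 144, 4, 4) -> Output: (5, 4, 4, 144)

Answer: (5, 4, 4, 144)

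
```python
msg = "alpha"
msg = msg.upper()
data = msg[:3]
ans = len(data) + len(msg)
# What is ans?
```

Trace:
`msg = "alpha"` → msg = 'alpha'
`msg = msg.upper()` → msg = 'ALPHA'
`data = msg[:3]` → data = 'ALP'
`ans = len(data) + len(msg)` → ans = 8
So ans = 8

Answer: 8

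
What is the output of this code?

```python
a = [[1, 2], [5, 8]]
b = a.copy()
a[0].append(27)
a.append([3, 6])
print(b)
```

Key concept: shallow copy with nested lists.
Step by step:
`a = [[1, 2], [5, 8]]` → a = [[1, 2], [5, 8]]
`b = a.copy()` → b = [[1, 2], [5, 8]]
`a[0].append(27)` → a = [[1, 2, 27], [5, 8]]; b = [[1, 2, 27], [5, 8]]
`a.append([3, 6])` → a = [[1, 2, 27], [5, 8], [3, 6]]
`print(b)` → prints [[1, 2, 27], [5, 8]]

Answer: [[1, 2, 27], [5, 8]]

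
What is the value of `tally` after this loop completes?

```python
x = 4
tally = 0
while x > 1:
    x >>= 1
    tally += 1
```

Count right shifts until 1
`tally` takes the values: 0 → 1 → 2

Answer: 2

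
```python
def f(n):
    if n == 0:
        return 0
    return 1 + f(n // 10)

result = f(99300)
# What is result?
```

Count of digits of 99300: 5

Answer: 5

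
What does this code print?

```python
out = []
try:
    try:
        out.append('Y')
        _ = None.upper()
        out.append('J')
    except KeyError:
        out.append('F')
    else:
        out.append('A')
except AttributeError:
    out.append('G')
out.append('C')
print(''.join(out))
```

Execution trace: 'Y' (try body) → 'G' (outer except AttributeError) → 'C' (after the try/except). Output: YGC

Answer: YGC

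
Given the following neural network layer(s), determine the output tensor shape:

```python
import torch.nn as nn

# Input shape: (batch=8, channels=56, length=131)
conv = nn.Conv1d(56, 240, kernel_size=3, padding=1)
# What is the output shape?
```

Input: (8, 56, 131) -> Output: (8, 240, 131)

Answer: (8, 240, 131)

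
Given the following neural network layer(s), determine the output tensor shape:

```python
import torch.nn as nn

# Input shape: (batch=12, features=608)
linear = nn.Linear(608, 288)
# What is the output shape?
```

Input: (12, 608) -> Output: (12, 288)

Answer: (12, 288)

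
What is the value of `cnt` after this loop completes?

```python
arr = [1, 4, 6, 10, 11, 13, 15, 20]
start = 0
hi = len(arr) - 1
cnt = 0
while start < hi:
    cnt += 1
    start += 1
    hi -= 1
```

Iterations until pointers meet (list length 8)
`cnt` takes the values: 0 → 1 → 2 → 3 → 4

Answer: 4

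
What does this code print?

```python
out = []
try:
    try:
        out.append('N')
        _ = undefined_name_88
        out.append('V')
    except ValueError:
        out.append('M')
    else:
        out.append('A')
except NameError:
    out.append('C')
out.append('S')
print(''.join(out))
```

Execution trace: 'N' (try body) → 'C' (outer except NameError) → 'S' (after the try/except). Output: NCS

Answer: NCS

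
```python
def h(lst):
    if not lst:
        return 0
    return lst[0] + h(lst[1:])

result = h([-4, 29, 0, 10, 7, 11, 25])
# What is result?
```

(-4) + 29 + 0 + 10 + 7 + 11 + 25 + 0 = 78

Answer: 78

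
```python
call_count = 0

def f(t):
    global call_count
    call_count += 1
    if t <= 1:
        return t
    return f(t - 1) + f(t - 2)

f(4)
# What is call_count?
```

Calls(t) = 1 + Calls(t-1) + Calls(t-2); Calls(0)=Calls(1)=1. For t=4 this gives 9.

Answer: 9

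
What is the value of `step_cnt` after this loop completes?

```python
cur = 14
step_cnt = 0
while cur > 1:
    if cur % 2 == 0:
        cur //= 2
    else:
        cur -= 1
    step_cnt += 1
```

Steps to reduce 14 to 1
`step_cnt` takes the values: 0 → 1 → 2 → 3 → 4 → 5

Answer: 5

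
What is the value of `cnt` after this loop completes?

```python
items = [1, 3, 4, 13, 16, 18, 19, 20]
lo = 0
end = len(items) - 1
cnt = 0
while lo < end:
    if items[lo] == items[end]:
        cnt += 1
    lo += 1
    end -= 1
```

Count matching pairs from ends
`cnt` takes the values: 0

Answer: 0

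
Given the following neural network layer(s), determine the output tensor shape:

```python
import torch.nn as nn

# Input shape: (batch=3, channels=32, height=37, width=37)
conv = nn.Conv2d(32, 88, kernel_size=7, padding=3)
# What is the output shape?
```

Input: (3, 32, 37, 37) -> Output: (3, 88, 37, 37)

Answer: (3, 88, 37, 37)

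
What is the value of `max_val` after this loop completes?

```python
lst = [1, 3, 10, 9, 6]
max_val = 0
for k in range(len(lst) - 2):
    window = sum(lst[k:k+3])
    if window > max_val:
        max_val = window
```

Max sum of 3-element window in [1, 3, 10, 9, 6]
`max_val` takes the values: 0 → 14 → 22 → 25

Answer: 25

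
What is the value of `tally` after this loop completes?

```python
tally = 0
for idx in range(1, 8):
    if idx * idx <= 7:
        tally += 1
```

Count numbers where idx² ≤ 7
`tally` takes the values: 0 → 1 → 2

Answer: 2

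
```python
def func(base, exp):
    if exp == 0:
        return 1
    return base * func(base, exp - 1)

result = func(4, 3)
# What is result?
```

func(4, 3) = 4 * 4 * 4 = 64

Answer: 64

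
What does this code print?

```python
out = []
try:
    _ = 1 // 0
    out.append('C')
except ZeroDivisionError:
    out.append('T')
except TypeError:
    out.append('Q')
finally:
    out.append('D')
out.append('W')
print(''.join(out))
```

Execution trace: 'T' (except ZeroDivisionError) → 'D' (finally) → 'W' (after the try/except). Output: TDW

Answer: TDW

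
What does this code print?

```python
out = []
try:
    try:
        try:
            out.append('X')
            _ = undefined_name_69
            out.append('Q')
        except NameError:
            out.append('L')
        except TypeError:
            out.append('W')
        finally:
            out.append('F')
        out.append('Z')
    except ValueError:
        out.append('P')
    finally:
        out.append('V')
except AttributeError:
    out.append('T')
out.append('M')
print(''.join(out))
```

Execution trace: 'X' (inner try body) → 'L' (inner except NameError) → 'F' (inner finally) → 'Z' (try body, no exception) → 'V' (finally) → 'M' (after the try/except). Output: XLFZVM

Answer: XLFZVM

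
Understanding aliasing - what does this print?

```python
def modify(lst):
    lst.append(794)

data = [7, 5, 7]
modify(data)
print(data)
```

Key concept: function modifies passed list.
Step by step:
`data = [7, 5, 7]` → data = [7, 5, 7]
`modify(data)` → data = [7, 5, 7, 794]
`print(data)` → prints [7, 5, 7, 794]

Answer: [7, 5, 7, 794]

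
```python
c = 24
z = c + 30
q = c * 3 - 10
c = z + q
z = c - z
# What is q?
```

Trace:
`c = 24` → c = 24
`z = c + 30` → z = 54
`q = c * 3 - 10` → q = 62
`c = z + q` → c = 116
`z = c - z` → z = 62
So q = 62

Answer: 62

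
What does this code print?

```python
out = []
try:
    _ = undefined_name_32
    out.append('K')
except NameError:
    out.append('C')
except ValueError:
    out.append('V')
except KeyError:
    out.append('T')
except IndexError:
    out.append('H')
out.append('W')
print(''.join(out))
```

Execution trace: 'C' (except NameError) → 'W' (after the try/except). Output: CW

Answer: CW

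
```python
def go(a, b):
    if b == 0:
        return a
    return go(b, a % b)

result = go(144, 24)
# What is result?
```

go(144, 24) -> go(24, 0) -> 24

Answer: 24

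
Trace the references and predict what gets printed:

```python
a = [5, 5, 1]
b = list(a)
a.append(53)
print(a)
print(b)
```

Key concept: list() constructor creates copy.
Step by step:
`a = [5, 5, 1]` → a = [5, 5, 1]
`b = list(a)` → b = [5, 5, 1]
`a.append(53)` → a = [5, 5, 1, 53]
`print(a)` → prints [5, 5, 1, 53]
`print(b)` → prints [5, 5, 1]

Answer:
[5, 5, 1, 53]
[5, 5, 1]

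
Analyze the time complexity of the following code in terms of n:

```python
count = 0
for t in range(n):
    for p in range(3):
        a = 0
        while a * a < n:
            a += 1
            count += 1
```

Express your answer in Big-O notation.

Each loop level contributes: n × 1 × √n. Multiplying the contributions gives O(n√n).

Answer: O(n√n)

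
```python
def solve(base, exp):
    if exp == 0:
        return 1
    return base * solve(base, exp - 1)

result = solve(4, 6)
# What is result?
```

solve(4, 6) = 4 * 4 * 4 * 4 * 4 * 4 = 4096

Answer: 4096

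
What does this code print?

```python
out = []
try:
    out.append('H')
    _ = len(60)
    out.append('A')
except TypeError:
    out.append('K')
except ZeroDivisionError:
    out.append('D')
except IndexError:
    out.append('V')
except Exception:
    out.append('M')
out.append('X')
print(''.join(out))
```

Execution trace: 'H' (try body) → 'K' (except TypeError) → 'X' (after the try/except). Output: HKX

Answer: HKX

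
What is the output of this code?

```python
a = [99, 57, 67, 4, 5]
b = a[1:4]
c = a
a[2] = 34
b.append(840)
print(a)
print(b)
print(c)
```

Key concept: slice vs alias.
Step by step:
`a = [99, 57, 67, 4, 5]` → a = [99, 57, 67, 4, 5]
`b = a[1:4]` → b = [57, 67, 4]
`c = a` → c = [99, 57, 67, 4, 5] (same object as a)
`a[2] = 34` → a = [99, 57, 34, 4, 5] (same object as c); c = [99, 57, 34, 4, 5] (same object as a)
`b.append(840)` → b = [57, 67, 4, 840]
`print(a)` → prints [99, 57, 34, 4, 5]
`print(b)` → prints [57, 67, 4, 840]
`print(c)` → prints [99, 57, 34, 4, 5]

Answer:
[99, 57, 34, 4, 5]
[57, 67, 4, 840]
[99, 57, 34, 4, 5]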